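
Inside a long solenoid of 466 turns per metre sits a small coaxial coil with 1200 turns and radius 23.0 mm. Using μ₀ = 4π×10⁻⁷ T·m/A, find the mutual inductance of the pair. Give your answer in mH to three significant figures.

M ≈ 1.17 mH

The outer solenoid produces a uniform field B₁ = μ₀n₁I₁ across the inner coil,
so the flux linkage is N₂Φ = N₂B₁A₂ = μ₀n₁N₂A₂·I₁, giving M = μ₀n₁N₂A₂.
A₂ = πr² = π(2.300×10^-2 m)² = 1.662×10^-3 m².
M = (4π×10⁻⁷)(466)(1200)(1.662×10^-3) = 1.168×10^-3 H.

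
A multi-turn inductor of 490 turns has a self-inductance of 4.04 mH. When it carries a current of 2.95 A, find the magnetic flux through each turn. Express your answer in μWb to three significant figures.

Φ_B ≈ 24.3 μWb

From L = NΦ_B/I, the flux per turn is Φ_B = LI/N.
Φ_B = (4.040×10^-3 H)(2.95 A)/490 = 2.432×10^-5 Wb.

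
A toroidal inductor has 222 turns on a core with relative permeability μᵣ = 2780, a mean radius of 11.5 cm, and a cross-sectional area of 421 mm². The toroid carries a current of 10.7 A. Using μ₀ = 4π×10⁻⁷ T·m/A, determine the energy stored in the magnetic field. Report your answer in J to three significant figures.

L = μ₀μᵣN²A/(2πR) = (4π×10⁻⁷)(2780)(222)²(4.210×10^-4)/(2π×0.115) = 0.1003 H.
U = ½LI² = ½(0.1003)(10.7)² = 5.743 J.

U ≈ 5.74 J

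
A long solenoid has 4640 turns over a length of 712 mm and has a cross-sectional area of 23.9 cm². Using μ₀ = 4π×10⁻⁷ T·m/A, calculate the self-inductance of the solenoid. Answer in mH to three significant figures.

A = 23.9 cm² = 2.390×10^-3 m².
For a long solenoid, L = μ₀N²A/ℓ.
L = (4π×10⁻⁷)(4640)²(2.390×10^-3)/(0.712 m) = 9.082×10^-2 H.

L ≈ 90.8 mH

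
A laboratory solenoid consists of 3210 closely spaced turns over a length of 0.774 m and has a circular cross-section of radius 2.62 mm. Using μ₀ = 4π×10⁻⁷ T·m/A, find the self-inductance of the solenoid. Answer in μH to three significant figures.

L ≈ 361 μH

A = πr² = π(2.620×10^-3 m)² = 2.157×10^-5 m².
For a long solenoid, L = μ₀N²A/ℓ.
L = (4π×10⁻⁷)(3210)²(2.157×10^-5)/(0.774 m) = 3.608×10^-4 H.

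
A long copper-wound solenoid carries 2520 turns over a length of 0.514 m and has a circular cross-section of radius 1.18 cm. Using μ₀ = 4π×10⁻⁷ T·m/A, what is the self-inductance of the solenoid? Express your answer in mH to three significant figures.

A = πr² = π(1.180×10^-2 m)² = 4.374×10^-4 m².
For a long solenoid, L = μ₀N²A/ℓ.
L = (4π×10⁻⁷)(2520)²(4.374×10^-4)/(0.514 m) = 6.791×10^-3 H.

L ≈ 6.79 mH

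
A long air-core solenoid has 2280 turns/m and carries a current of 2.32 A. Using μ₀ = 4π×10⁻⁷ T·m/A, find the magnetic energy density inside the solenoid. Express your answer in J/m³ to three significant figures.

u ≈ 17.6 J/m³

B = μ₀nI = (4π×10⁻⁷)(2.280×10^3)(2.32) = 6.647×10^-3 T.
u = B²/(2μ₀) = (6.647×10^-3)²/(2×4π×10⁻⁷) = 17.58 J/m³.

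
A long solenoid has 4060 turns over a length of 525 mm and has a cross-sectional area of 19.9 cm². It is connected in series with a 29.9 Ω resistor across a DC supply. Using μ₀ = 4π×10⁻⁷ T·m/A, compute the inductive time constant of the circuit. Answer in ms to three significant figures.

τ ≈ 2.63 ms

A = 19.9 cm² = 1.990×10^-3 m².
L = μ₀N²A/ℓ = (4π×10⁻⁷)(4060)²(1.990×10^-3)/(0.525) = 7.852×10^-2 H.
τ = L/R = (7.852×10^-2)/(29.9) = 2.626×10^-3 s.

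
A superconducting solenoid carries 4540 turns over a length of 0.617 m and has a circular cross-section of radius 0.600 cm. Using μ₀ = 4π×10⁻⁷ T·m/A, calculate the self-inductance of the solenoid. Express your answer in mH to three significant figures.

L ≈ 4.75 mH

A = πr² = π(6.000×10^-3 m)² = 1.131×10^-4 m².
For a long solenoid, L = μ₀N²A/ℓ.
L = (4π×10⁻⁷)(4540)²(1.131×10^-4)/(0.617 m) = 4.748×10^-3 H.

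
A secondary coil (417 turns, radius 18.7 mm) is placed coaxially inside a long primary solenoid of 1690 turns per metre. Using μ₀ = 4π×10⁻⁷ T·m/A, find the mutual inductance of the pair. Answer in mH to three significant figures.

M ≈ 0.973 mH

The outer solenoid produces a uniform field B₁ = μ₀n₁I₁ across the inner coil,
so the flux linkage is N₂Φ = N₂B₁A₂ = μ₀n₁N₂A₂·I₁, giving M = μ₀n₁N₂A₂.
A₂ = πr² = π(1.870×10^-2 m)² = 1.099×10^-3 m².
M = (4π×10⁻⁷)(1690)(417)(1.099×10^-3) = 9.729×10^-4 H.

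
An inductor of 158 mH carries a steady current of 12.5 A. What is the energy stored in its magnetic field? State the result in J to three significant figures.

Stored magnetic energy: U = ½LI².
U = ½(0.158 H)(12.5 A)² = 12.34 J.

U ≈ 12.3 J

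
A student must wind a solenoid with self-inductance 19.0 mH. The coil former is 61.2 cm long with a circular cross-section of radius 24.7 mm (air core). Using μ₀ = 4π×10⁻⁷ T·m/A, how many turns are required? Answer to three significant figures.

N ≈ 2200 turns

A = πr² = π(2.470×10^-2 m)² = 1.917×10^-3 m².
From L = μ₀N²A/ℓ, N = √(Lℓ / (μ₀A)).
N = √[(1.900×10^-2)(0.612) / ((4π×10⁻⁷)×1.917×10^-3)] = √(4.828×10^6) ≈ 2197.2.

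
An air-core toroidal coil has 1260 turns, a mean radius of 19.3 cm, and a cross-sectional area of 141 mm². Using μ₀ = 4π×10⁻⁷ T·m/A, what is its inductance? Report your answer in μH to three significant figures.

For a thin toroid, L = μ₀N²A/(2πR).
L = (4π×10⁻⁷)(1260)²(1.410×10^-4) / (2π×0.193 m) = 2.320×10^-4 H.

L ≈ 232 μH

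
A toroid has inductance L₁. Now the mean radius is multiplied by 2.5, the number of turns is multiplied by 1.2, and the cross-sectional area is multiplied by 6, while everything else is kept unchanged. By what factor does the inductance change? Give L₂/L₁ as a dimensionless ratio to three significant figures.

For a toroid, L ∝ μᵣN²A/R.
L₂/L₁ = (2.5)^-1 × (1.2)^2 × (6) = 3.46.

L₂/L₁ = 3.46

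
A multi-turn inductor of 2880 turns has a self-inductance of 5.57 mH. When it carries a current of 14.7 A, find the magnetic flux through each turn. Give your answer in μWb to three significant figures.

Φ_B ≈ 28.4 μWb

From L = NΦ_B/I, the flux per turn is Φ_B = LI/N.
Φ_B = (5.570×10^-3 H)(14.7 A)/2880 = 2.843×10^-5 Wb.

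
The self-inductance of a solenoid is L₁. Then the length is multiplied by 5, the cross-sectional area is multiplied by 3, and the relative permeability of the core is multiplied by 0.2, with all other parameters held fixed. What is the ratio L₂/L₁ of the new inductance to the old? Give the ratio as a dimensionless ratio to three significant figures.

L₂/L₁ = 0.120

For a solenoid, L ∝ μᵣN²A/ℓ.
L₂/L₁ = (5)^-1 × (3) × (0.2) = 0.120.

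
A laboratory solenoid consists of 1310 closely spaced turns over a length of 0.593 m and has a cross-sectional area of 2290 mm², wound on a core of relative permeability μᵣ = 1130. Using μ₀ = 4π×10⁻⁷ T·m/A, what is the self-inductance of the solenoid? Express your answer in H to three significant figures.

A = 2290 mm² = 2.290×10^-3 m².
For a long solenoid, L = μ₀μᵣN²A/ℓ.
L = (4π×10⁻⁷)(1130)(1310)²(2.290×10^-3)/(0.593 m) = 9.41 H.

L ≈ 9.41 H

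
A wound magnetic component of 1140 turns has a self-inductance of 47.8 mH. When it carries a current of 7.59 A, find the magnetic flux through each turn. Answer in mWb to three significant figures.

From L = NΦ_B/I, the flux per turn is Φ_B = LI/N.
Φ_B = (4.780×10^-2 H)(7.59 A)/1140 = 3.182×10^-4 Wb.

Φ_B ≈ 0.318 mWb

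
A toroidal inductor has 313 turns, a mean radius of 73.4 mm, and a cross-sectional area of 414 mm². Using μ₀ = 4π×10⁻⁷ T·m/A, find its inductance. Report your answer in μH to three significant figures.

L ≈ 111 μH

For a thin toroid, L = μ₀N²A/(2πR).
L = (4π×10⁻⁷)(313)²(4.140×10^-4) / (2π×7.340×10^-2 m) = 1.105×10^-4 H.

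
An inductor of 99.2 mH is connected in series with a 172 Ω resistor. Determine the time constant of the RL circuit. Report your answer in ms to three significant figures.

τ ≈ 0.577 ms

τ = L/R = (9.920×10^-2 H)/(172 Ω) = 5.767×10^-4 s.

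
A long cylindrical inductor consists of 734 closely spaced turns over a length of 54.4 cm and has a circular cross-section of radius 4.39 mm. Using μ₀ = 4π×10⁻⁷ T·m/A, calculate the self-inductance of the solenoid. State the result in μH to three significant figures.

L ≈ 75.3 μH

A = πr² = π(4.390×10^-3 m)² = 6.0545×10^-5 m².
For a long solenoid, L = μ₀N²A/ℓ.
L = (4π×10⁻⁷)(734)²(6.0545×10^-5)/(0.544 m) = 7.53498×10^-5 H.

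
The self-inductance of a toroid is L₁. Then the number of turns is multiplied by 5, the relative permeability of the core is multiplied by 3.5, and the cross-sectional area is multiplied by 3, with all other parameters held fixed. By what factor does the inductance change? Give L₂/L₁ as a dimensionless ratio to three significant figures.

For a toroid, L ∝ μᵣN²A/R.
L₂/L₁ = (5)^2 × (3.5) × (3) = 263.

L₂/L₁ = 263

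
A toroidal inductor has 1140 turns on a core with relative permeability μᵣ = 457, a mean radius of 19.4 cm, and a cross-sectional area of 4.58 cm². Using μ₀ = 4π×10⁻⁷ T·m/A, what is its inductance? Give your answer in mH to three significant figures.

L ≈ 280 mH

For a thin toroid, L = μ₀μᵣN²A/(2πR).
L = (4π×10⁻⁷)(457)(1140)²(4.580×10^-4) / (2π×0.194 m) = 0.2804 H.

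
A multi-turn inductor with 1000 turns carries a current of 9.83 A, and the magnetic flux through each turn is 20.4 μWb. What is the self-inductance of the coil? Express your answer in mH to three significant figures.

Self-inductance is defined by L = NΦ_B/I (flux linkage over current).
L = (1000)(2.040×10^-5 Wb)/(9.83 A) = 2.075×10^-3 H.

L ≈ 2.08 mH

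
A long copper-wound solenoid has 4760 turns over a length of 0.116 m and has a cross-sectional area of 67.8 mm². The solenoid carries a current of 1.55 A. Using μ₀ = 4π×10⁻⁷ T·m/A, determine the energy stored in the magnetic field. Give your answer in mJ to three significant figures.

U ≈ 20.0 mJ

A = 67.8 mm² = 6.780×10^-5 m².
L = μ₀N²A/ℓ = (4π×10⁻⁷)(4760)²(6.780×10^-5)/(0.116) = 1.664×10^-2 H.
U = ½LI² = ½(1.664×10^-2)(1.55)² = 1.999×10^-2 J.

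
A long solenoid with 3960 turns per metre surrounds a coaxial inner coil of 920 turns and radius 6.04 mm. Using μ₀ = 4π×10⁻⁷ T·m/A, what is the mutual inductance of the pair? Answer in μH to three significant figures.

M ≈ 525 μH

The outer solenoid produces a uniform field B₁ = μ₀n₁I₁ across the inner coil,
so the flux linkage is N₂Φ = N₂B₁A₂ = μ₀n₁N₂A₂·I₁, giving M = μ₀n₁N₂A₂.
A₂ = πr² = π(6.040×10^-3 m)² = 1.146×10^-4 m².
M = (4π×10⁻⁷)(3960)(920)(1.146×10^-4) = 5.247×10^-4 H.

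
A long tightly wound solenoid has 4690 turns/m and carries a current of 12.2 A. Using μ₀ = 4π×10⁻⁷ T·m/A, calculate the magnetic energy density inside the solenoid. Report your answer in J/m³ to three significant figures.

u ≈ 2060 J/m³

B = μ₀nI = (4π×10⁻⁷)(4.690×10^3)(12.2) = 7.190×10^-2 T.
u = B²/(2μ₀) = (7.190×10^-2)²/(2×4π×10⁻⁷) = 2.057×10^3 J/m³.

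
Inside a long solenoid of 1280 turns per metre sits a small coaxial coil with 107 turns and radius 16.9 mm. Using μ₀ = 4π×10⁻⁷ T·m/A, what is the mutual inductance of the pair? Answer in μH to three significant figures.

The outer solenoid produces a uniform field B₁ = μ₀n₁I₁ across the inner coil,
so the flux linkage is N₂Φ = N₂B₁A₂ = μ₀n₁N₂A₂·I₁, giving M = μ₀n₁N₂A₂.
A₂ = πr² = π(1.690×10^-2 m)² = 8.973×10^-4 m².
M = (4π×10⁻⁷)(1280)(107)(8.973×10^-4) = 1.544×10^-4 H.

M ≈ 154 μH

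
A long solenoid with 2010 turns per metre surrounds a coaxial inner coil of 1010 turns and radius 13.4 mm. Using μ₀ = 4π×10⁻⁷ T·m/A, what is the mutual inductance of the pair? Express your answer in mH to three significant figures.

The outer solenoid produces a uniform field B₁ = μ₀n₁I₁ across the inner coil,
so the flux linkage is N₂Φ = N₂B₁A₂ = μ₀n₁N₂A₂·I₁, giving M = μ₀n₁N₂A₂.
A₂ = πr² = π(1.340×10^-2 m)² = 5.641×10^-4 m².
M = (4π×10⁻⁷)(2010)(1010)(5.641×10^-4) = 1.439×10^-3 H.

M ≈ 1.44 mH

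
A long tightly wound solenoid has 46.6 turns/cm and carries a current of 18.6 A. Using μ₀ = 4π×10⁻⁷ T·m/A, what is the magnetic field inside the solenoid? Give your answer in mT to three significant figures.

B ≈ 109 mT

Inside a long solenoid, B = μ₀nI.
B = (4π×10⁻⁷)(4.660×10^3 m⁻¹)(18.6 A) = 0.1089 T.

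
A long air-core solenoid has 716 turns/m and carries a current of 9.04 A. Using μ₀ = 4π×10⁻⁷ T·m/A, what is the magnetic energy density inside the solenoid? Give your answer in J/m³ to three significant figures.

u ≈ 26.3 J/m³

B = μ₀nI = (4π×10⁻⁷)(716)(9.04) = 8.134×10^-3 T.
u = B²/(2μ₀) = (8.134×10^-3)²/(2×4π×10⁻⁷) = 26.32 J/m³.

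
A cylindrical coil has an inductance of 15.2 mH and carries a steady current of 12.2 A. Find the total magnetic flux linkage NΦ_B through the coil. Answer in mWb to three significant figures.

NΦ_B ≈ 185 mWb

From L = NΦ_B/I, the flux linkage is NΦ_B = LI.
NΦ_B = (1.520×10^-2 H)(12.2 A) = 0.1854 Wb.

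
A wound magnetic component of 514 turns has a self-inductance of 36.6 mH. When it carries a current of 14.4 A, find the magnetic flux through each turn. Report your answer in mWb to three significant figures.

Φ_B ≈ 1.03 mWb

From L = NΦ_B/I, the flux per turn is Φ_B = LI/N.
Φ_B = (3.660×10^-2 H)(14.4 A)/514 = 1.025×10^-3 Wb.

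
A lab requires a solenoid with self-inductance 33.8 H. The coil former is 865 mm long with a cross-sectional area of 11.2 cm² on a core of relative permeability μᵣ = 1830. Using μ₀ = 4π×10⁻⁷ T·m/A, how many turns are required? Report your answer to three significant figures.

A = 11.2 cm² = 1.120×10^-3 m².
From L = μ₀μᵣN²A/ℓ, N = √(Lℓ / (μ₀μᵣA)).
N = √[(33.8)(0.865) / ((4π×10⁻⁷)(1830)×1.120×10^-3)] = √(1.135×10^7) ≈ 3369.2.

N ≈ 3370 turns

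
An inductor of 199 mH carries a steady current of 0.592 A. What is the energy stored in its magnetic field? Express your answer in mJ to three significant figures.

U ≈ 34.9 mJ

Stored magnetic energy: U = ½LI².
U = ½(0.199 H)(0.592 A)² = 3.487×10^-2 J.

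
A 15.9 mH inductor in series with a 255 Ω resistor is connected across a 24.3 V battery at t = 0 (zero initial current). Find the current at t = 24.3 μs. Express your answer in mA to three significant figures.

I ≈ 30.8 mA

τ = L/R = 1.590×10^-2/255 = 6.235×10^-5 s; final current I_∞ = ε/R = 24.3/255 = 9.529×10^-2 A.
I(t) = I_∞(1 − e^(−t/τ)) with t/τ = 0.390.
I = (9.529×10^-2)(1 − e^(−0.390)) = 3.076×10^-2 A.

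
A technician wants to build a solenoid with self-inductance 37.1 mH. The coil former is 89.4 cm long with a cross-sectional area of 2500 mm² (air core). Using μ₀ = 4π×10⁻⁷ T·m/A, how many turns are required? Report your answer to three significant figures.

A = 2500 mm² = 2.500×10^-3 m².
From L = μ₀N²A/ℓ, N = √(Lℓ / (μ₀A)).
N = √[(3.710×10^-2)(0.894) / ((4π×10⁻⁷)×2.500×10^-3)] = √(1.056×10^7) ≈ 3249.2.

N ≈ 3250 turns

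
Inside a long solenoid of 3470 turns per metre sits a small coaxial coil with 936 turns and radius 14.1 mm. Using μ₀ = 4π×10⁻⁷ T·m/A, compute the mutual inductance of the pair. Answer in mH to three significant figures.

M ≈ 2.55 mH

The outer solenoid produces a uniform field B₁ = μ₀n₁I₁ across the inner coil,
so the flux linkage is N₂Φ = N₂B₁A₂ = μ₀n₁N₂A₂·I₁, giving M = μ₀n₁N₂A₂.
A₂ = πr² = π(1.410×10^-2 m)² = 6.246×10^-4 m².
M = (4π×10⁻⁷)(3470)(936)(6.246×10^-4) = 2.549×10^-3 H.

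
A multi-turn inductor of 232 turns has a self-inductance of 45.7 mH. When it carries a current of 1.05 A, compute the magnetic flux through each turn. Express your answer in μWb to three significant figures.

Φ_B ≈ 207 μWb

From L = NΦ_B/I, the flux per turn is Φ_B = LI/N.
Φ_B = (4.570×10^-2 H)(1.05 A)/232 = 2.068×10^-4 Wb.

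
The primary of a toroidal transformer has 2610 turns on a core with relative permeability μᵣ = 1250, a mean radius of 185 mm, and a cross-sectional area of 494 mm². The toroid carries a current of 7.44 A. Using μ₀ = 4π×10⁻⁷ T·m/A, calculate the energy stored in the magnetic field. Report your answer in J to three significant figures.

L = μ₀μᵣN²A/(2πR) = (4π×10⁻⁷)(1250)(2610)²(4.940×10^-4)/(2π×0.185) = 4.548 H.
U = ½LI² = ½(4.548)(7.44)² = 125.9 J.

U ≈ 126 J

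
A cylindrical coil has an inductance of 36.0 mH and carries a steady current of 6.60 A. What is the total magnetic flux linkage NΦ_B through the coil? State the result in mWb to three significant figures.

From L = NΦ_B/I, the flux linkage is NΦ_B = LI.
NΦ_B = (3.600×10^-2 H)(6.60 A) = 0.2376 Wb.

NΦ_B ≈ 238 mWb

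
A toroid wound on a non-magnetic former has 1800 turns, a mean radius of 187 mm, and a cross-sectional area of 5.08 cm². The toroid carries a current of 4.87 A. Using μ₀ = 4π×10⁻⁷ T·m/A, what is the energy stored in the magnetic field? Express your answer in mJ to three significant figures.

U ≈ 20.9 mJ

L = μ₀N²A/(2πR) = (4π×10⁻⁷)(1800)²(5.080×10^-4)/(2π×0.187) = 1.760×10^-3 H.
U = ½LI² = ½(1.760×10^-3)(4.87)² = 2.087×10^-2 J.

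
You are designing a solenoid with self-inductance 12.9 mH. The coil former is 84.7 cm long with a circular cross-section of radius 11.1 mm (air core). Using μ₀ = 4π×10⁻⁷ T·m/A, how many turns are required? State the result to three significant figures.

A = πr² = π(1.110×10^-2 m)² = 3.871×10^-4 m².
From L = μ₀N²A/ℓ, N = √(Lℓ / (μ₀A)).
N = √[(1.290×10^-2)(0.847) / ((4π×10⁻⁷)×3.871×10^-4)] = √(2.246×10^7) ≈ 4739.5.

N ≈ 4740 turns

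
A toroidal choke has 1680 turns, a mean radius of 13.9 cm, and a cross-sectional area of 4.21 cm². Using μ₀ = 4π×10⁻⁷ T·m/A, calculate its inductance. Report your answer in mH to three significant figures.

L ≈ 1.71 mH

For a thin toroid, L = μ₀N²A/(2πR).
L = (4π×10⁻⁷)(1680)²(4.210×10^-4) / (2π×0.139 m) = 1.710×10^-3 H.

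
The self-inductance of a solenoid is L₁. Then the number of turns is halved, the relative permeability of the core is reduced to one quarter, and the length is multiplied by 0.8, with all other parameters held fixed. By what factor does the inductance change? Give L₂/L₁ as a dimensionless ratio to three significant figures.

L₂/L₁ = 0.0781

For a solenoid, L ∝ μᵣN²A/ℓ.
L₂/L₁ = (0.5)^2 × (0.25) × (0.8)^-1 = 0.0781.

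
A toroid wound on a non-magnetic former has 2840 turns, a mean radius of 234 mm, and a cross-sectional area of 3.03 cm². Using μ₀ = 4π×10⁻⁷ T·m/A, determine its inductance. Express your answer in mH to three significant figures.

L ≈ 2.09 mH

For a thin toroid, L = μ₀N²A/(2πR).
L = (4π×10⁻⁷)(2840)²(3.030×10^-4) / (2π×0.234 m) = 2.089×10^-3 H.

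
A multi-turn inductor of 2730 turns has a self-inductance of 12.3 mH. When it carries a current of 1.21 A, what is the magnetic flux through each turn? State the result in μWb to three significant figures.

From L = NΦ_B/I, the flux per turn is Φ_B = LI/N.
Φ_B = (1.230×10^-2 H)(1.21 A)/2730 = 5.452×10^-6 Wb.

Φ_B ≈ 5.45 μWb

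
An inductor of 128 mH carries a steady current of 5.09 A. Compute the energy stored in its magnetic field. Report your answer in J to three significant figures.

Stored magnetic energy: U = ½LI².
U = ½(0.128 H)(5.09 A)² = 1.658 J.

U ≈ 1.66 J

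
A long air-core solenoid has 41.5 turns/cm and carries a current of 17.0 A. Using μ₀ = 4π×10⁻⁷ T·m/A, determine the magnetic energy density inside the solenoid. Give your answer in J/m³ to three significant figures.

u ≈ 3130 J/m³

B = μ₀nI = (4π×10⁻⁷)(4.150×10^3)(17.0) = 8.866×10^-2 T.
u = B²/(2μ₀) = (8.866×10^-2)²/(2×4π×10⁻⁷) = 3.127×10^3 J/m³.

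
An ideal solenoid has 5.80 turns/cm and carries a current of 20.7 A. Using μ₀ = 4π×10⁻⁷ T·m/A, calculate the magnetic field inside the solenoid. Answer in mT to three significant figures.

B ≈ 15.1 mT

Inside a long solenoid, B = μ₀nI.
B = (4π×10⁻⁷)(580 m⁻¹)(20.7 A) = 1.509×10^-2 T.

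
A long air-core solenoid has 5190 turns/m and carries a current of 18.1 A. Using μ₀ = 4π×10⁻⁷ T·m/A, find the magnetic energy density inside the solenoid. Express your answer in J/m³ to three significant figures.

u ≈ 5540 J/m³

B = μ₀nI = (4π×10⁻⁷)(5.190×10^3)(18.1) = 0.118 T.
u = B²/(2μ₀) = (0.118)²/(2×4π×10⁻⁷) = 5.5446×10^3 J/m³.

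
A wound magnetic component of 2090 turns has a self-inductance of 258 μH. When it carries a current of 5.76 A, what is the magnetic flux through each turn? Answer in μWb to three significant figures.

From L = NΦ_B/I, the flux per turn is Φ_B = LI/N.
Φ_B = (2.580×10^-4 H)(5.76 A)/2090 = 7.110×10^-7 Wb.

Φ_B ≈ 0.711 μWb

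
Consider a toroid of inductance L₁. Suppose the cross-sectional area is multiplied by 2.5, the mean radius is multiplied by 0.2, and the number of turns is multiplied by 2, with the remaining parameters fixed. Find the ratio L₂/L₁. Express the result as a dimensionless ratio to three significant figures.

L₂/L₁ = 50.0

For a toroid, L ∝ μᵣN²A/R.
L₂/L₁ = (2.5) × (0.2)^-1 × (2)^2 = 50.0.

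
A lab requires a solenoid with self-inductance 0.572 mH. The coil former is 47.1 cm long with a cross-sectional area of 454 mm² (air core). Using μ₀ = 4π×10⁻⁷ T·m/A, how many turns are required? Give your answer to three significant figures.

A = 454 mm² = 4.540×10^-4 m².
From L = μ₀N²A/ℓ, N = √(Lℓ / (μ₀A)).
N = √[(5.720×10^-4)(0.471) / ((4π×10⁻⁷)×4.540×10^-4)] = √(4.722×10^5) ≈ 687.2.

N ≈ 687 turns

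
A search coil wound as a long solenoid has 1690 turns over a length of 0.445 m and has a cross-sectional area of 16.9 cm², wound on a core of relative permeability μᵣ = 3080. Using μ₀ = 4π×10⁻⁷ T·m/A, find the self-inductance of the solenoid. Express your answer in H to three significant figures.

A = 16.9 cm² = 1.690×10^-3 m².
For a long solenoid, L = μ₀μᵣN²A/ℓ.
L = (4π×10⁻⁷)(3080)(1690)²(1.690×10^-3)/(0.445 m) = 41.98 H.

L ≈ 42.0 H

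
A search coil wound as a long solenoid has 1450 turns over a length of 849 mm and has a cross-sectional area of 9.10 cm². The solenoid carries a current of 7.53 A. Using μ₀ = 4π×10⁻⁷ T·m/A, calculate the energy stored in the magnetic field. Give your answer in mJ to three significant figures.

A = 9.10 cm² = 9.100×10^-4 m².
L = μ₀N²A/ℓ = (4π×10⁻⁷)(1450)²(9.100×10^-4)/(0.849) = 2.832×10^-3 H.
U = ½LI² = ½(2.832×10^-3)(7.53)² = 8.029×10^-2 J.

U ≈ 80.3 mJ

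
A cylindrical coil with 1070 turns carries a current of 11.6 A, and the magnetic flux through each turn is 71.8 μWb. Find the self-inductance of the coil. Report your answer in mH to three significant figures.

L ≈ 6.62 mH

Self-inductance is defined by L = NΦ_B/I (flux linkage over current).
L = (1070)(7.180×10^-5 Wb)/(11.6 A) = 6.623×10^-3 H.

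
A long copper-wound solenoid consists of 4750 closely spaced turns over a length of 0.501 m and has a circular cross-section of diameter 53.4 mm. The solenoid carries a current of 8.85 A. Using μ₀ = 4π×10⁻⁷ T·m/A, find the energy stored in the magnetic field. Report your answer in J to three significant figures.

U ≈ 4.96 J

A = π(d/2)² = π(2.670×10^-2 m)² = 2.240×10^-3 m².
L = μ₀N²A/ℓ = (4π×10⁻⁷)(4750)²(2.240×10^-3)/(0.501) = 0.1267 H.
U = ½LI² = ½(0.1267)(8.85)² = 4.964 J.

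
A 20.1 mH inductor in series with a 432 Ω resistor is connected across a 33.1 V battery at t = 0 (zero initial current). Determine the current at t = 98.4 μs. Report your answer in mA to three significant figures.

I ≈ 67.4 mA

τ = L/R = 2.010×10^-2/432 = 4.653×10^-5 s; final current I_∞ = ε/R = 33.1/432 = 7.662×10^-2 A.
I(t) = I_∞(1 − e^(−t/τ)) with t/τ = 2.115.
I = (7.662×10^-2)(1 − e^(−2.115)) = 6.738×10^-2 A.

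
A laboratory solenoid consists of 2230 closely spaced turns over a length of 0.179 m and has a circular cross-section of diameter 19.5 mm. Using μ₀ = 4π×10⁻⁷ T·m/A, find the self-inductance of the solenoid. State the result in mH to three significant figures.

A = π(d/2)² = π(9.750×10^-3 m)² = 2.986×10^-4 m².
For a long solenoid, L = μ₀N²A/ℓ.
L = (4π×10⁻⁷)(2230)²(2.986×10^-4)/(0.179 m) = 1.043×10^-2 H.

L ≈ 10.4 mH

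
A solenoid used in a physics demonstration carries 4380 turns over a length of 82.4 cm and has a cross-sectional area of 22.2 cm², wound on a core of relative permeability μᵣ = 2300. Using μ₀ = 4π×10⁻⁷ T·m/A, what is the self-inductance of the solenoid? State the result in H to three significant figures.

A = 22.2 cm² = 2.220×10^-3 m².
For a long solenoid, L = μ₀μᵣN²A/ℓ.
L = (4π×10⁻⁷)(2300)(4380)²(2.220×10^-3)/(0.824 m) = 149.4 H.

L ≈ 149 H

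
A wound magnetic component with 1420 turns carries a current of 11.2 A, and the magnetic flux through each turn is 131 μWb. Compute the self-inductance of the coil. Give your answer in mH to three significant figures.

L ≈ 16.6 mH

Self-inductance is defined by L = NΦ_B/I (flux linkage over current).
L = (1420)(1.310×10^-4 Wb)/(11.2 A) = 1.661×10^-2 H.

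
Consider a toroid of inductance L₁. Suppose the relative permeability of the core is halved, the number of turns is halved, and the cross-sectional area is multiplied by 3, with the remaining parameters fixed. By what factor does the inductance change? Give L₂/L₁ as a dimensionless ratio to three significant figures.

For a toroid, L ∝ μᵣN²A/R.
L₂/L₁ = (0.5) × (0.5)^2 × (3) = 0.375.

L₂/L₁ = 0.375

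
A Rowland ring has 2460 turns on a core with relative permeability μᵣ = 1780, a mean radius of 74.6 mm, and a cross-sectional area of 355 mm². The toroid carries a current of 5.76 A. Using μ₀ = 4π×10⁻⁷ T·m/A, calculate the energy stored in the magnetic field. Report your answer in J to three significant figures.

U ≈ 170 J

L = μ₀μᵣN²A/(2πR) = (4π×10⁻⁷)(1780)(2460)²(3.550×10^-4)/(2π×7.460×10^-2) = 10.25 H.
U = ½LI² = ½(10.25)(5.76)² = 170.1 J.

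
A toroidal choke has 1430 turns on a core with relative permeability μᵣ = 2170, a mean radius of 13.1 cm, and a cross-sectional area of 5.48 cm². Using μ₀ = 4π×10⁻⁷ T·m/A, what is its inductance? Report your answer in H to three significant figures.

L ≈ 3.71 H

For a thin toroid, L = μ₀μᵣN²A/(2πR).
L = (4π×10⁻⁷)(2170)(1430)²(5.480×10^-4) / (2π×0.131 m) = 3.713 H.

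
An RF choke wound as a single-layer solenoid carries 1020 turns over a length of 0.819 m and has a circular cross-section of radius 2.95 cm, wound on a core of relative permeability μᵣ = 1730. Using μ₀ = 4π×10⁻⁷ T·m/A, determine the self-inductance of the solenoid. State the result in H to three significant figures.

L ≈ 7.55 H

A = πr² = π(2.950×10^-2 m)² = 2.734×10^-3 m².
For a long solenoid, L = μ₀μᵣN²A/ℓ.
L = (4π×10⁻⁷)(1730)(1020)²(2.734×10^-3)/(0.819 m) = 7.55 H.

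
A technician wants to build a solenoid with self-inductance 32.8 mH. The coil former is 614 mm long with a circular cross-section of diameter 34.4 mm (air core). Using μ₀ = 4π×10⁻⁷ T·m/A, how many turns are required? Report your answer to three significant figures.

A = π(d/2)² = π(1.720×10^-2 m)² = 9.294×10^-4 m².
From L = μ₀N²A/ℓ, N = √(Lℓ / (μ₀A)).
N = √[(3.280×10^-2)(0.614) / ((4π×10⁻⁷)×9.294×10^-4)] = √(1.724×10^7) ≈ 4152.5.

N ≈ 4150 turns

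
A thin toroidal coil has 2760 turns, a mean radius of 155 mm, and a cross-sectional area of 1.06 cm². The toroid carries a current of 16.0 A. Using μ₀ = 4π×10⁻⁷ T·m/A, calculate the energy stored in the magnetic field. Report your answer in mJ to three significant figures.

L = μ₀N²A/(2πR) = (4π×10⁻⁷)(2760)²(1.060×10^-4)/(2π×0.155) = 1.042×10^-3 H.
U = ½LI² = ½(1.042×10^-3)(16.0)² = 0.1334 J.

U ≈ 133 mJ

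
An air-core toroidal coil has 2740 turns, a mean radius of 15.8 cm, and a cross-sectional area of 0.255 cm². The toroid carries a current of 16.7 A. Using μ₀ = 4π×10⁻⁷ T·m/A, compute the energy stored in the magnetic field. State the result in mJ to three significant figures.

L = μ₀N²A/(2πR) = (4π×10⁻⁷)(2740)²(2.550×10^-5)/(2π×0.158) = 2.423×10^-4 H.
U = ½LI² = ½(2.423×10^-4)(16.7)² = 3.379×10^-2 J.

U ≈ 33.8 mJ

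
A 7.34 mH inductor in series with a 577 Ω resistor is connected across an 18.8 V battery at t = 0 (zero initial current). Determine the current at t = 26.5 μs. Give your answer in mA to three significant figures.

τ = L/R = 7.340×10^-3/577 = 1.272×10^-5 s; final current I_∞ = ε/R = 18.8/577 = 3.258×10^-2 A.
I(t) = I_∞(1 − e^(−t/τ)) with t/τ = 2.083.
I = (3.258×10^-2)(1 − e^(−2.083)) = 2.852×10^-2 A.

I ≈ 28.5 mA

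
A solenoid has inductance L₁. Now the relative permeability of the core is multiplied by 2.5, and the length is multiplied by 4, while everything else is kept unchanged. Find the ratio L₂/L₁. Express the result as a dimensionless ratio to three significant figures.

L₂/L₁ = 0.625

For a solenoid, L ∝ μᵣN²A/ℓ.
L₂/L₁ = (2.5) × (4)^-1 = 0.625.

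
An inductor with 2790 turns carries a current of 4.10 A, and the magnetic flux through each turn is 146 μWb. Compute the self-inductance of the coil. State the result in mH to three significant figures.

L ≈ 99.4 mH

Self-inductance is defined by L = NΦ_B/I (flux linkage over current).
L = (2790)(1.460×10^-4 Wb)/(4.10 A) = 9.935×10^-2 H.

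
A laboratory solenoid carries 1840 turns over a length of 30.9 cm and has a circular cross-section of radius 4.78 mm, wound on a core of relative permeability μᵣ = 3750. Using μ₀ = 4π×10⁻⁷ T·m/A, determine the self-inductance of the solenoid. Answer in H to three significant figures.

L ≈ 3.71 H

A = πr² = π(4.780×10^-3 m)² = 7.178×10^-5 m².
For a long solenoid, L = μ₀μᵣN²A/ℓ.
L = (4π×10⁻⁷)(3750)(1840)²(7.178×10^-5)/(0.309 m) = 3.706 H.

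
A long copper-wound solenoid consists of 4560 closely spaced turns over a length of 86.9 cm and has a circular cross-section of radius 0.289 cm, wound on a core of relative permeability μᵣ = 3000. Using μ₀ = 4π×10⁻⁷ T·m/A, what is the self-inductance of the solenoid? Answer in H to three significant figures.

A = πr² = π(2.890×10^-3 m)² = 2.624×10^-5 m².
For a long solenoid, L = μ₀μᵣN²A/ℓ.
L = (4π×10⁻⁷)(3000)(4560)²(2.624×10^-5)/(0.869 m) = 2.367 H.

L ≈ 2.37 H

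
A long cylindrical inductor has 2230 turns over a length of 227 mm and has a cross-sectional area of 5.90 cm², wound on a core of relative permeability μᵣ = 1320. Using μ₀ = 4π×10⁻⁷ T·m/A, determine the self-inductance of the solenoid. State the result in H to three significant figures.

L ≈ 21.4 H

A = 5.90 cm² = 5.900×10^-4 m².
For a long solenoid, L = μ₀μᵣN²A/ℓ.
L = (4π×10⁻⁷)(1320)(2230)²(5.900×10^-4)/(0.227 m) = 21.44 H.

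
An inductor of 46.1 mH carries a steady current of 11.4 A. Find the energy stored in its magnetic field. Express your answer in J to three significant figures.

U ≈ 3.00 J

Stored magnetic energy: U = ½LI².
U = ½(4.610×10^-2 H)(11.4 A)² = 2.996 J.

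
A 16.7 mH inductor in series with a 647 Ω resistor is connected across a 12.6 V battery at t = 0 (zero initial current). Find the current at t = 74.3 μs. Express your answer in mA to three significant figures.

I ≈ 18.4 mA

τ = L/R = 1.670×10^-2/647 = 2.581×10^-5 s; final current I_∞ = ε/R = 12.6/647 = 1.947×10^-2 A.
I(t) = I_∞(1 − e^(−t/τ)) with t/τ = 2.879.
I = (1.947×10^-2)(1 − e^(−2.879)) = 1.838×10^-2 A.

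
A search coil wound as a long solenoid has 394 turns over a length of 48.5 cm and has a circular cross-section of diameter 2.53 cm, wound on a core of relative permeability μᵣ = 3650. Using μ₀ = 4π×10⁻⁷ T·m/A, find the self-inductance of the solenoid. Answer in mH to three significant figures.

L ≈ 738 mH

A = π(d/2)² = π(1.265×10^-2 m)² = 5.027×10^-4 m².
For a long solenoid, L = μ₀μᵣN²A/ℓ.
L = (4π×10⁻⁷)(3650)(394)²(5.027×10^-4)/(0.485 m) = 0.738 H.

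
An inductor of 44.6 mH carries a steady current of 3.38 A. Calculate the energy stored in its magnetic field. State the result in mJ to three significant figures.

U ≈ 255 mJ

Stored magnetic energy: U = ½LI².
U = ½(4.460×10^-2 H)(3.38 A)² = 0.2548 J.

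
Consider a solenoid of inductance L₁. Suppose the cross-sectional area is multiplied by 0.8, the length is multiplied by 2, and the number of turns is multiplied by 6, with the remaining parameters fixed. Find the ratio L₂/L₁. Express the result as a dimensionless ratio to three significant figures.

For a solenoid, L ∝ μᵣN²A/ℓ.
L₂/L₁ = (0.8) × (2)^-1 × (6)^2 = 14.4.

L₂/L₁ = 14.4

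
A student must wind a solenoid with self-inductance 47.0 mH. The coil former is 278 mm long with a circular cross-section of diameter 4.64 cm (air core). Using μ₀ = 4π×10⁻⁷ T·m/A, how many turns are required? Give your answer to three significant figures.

N ≈ 2480 turns

A = π(d/2)² = π(2.320×10^-2 m)² = 1.691×10^-3 m².
From L = μ₀N²A/ℓ, N = √(Lℓ / (μ₀A)).
N = √[(4.700×10^-2)(0.278) / ((4π×10⁻⁷)×1.691×10^-3)] = √(6.149×10^6) ≈ 2479.7.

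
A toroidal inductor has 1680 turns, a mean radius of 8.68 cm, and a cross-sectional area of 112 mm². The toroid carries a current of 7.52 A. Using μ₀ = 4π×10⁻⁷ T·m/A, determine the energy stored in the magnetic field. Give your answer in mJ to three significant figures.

L = μ₀N²A/(2πR) = (4π×10⁻⁷)(1680)²(1.120×10^-4)/(2π×8.680×10^-2) = 7.284×10^-4 H.
U = ½LI² = ½(7.284×10^-4)(7.52)² = 2.059×10^-2 J.

U ≈ 20.6 mJ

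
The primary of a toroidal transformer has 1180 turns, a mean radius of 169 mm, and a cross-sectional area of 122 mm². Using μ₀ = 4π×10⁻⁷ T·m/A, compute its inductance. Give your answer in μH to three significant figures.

L ≈ 201 μH

For a thin toroid, L = μ₀N²A/(2πR).
L = (4π×10⁻⁷)(1180)²(1.220×10^-4) / (2π×0.169 m) = 2.010×10^-4 H.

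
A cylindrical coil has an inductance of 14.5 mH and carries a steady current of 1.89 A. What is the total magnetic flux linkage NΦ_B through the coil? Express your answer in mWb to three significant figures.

NΦ_B ≈ 27.4 mWb

From L = NΦ_B/I, the flux linkage is NΦ_B = LI.
NΦ_B = (1.450×10^-2 H)(1.89 A) = 2.740×10^-2 Wb.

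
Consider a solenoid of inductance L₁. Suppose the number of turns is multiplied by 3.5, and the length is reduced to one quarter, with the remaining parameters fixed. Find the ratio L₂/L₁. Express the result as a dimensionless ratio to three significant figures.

L₂/L₁ = 49.0

For a solenoid, L ∝ μᵣN²A/ℓ.
L₂/L₁ = (3.5)^2 × (0.25)^-1 = 49.0.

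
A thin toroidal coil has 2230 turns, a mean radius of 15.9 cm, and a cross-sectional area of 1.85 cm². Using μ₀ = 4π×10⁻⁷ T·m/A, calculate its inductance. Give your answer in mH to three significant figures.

For a thin toroid, L = μ₀N²A/(2πR).
L = (4π×10⁻⁷)(2230)²(1.850×10^-4) / (2π×0.159 m) = 1.157×10^-3 H.

L ≈ 1.16 mH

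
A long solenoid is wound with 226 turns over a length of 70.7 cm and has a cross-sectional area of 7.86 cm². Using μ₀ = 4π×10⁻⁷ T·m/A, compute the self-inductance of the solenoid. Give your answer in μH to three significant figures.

A = 7.86 cm² = 7.860×10^-4 m².
For a long solenoid, L = μ₀N²A/ℓ.
L = (4π×10⁻⁷)(226)²(7.860×10^-4)/(0.707 m) = 7.136×10^-5 H.

L ≈ 71.4 μH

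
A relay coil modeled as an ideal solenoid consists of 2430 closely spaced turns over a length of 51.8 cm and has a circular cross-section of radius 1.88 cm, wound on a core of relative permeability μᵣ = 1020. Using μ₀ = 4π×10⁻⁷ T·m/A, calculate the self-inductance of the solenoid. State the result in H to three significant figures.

L ≈ 16.2 H

A = πr² = π(1.880×10^-2 m)² = 1.110×10^-3 m².
For a long solenoid, L = μ₀μᵣN²A/ℓ.
L = (4π×10⁻⁷)(1020)(2430)²(1.110×10^-3)/(0.518 m) = 16.22 H.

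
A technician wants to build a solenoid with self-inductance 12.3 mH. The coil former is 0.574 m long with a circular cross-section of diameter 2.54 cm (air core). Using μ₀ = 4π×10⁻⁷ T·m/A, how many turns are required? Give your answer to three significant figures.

A = π(d/2)² = π(1.270×10^-2 m)² = 5.067×10^-4 m².
From L = μ₀N²A/ℓ, N = √(Lℓ / (μ₀A)).
N = √[(1.230×10^-2)(0.574) / ((4π×10⁻⁷)×5.067×10^-4)] = √(1.109×10^7) ≈ 3329.9.

N ≈ 3330 turns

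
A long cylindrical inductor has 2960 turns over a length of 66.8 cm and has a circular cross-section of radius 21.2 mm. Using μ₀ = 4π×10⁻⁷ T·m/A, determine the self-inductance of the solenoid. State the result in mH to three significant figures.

L ≈ 23.3 mH

A = πr² = π(2.120×10^-2 m)² = 1.412×10^-3 m².
For a long solenoid, L = μ₀N²A/ℓ.
L = (4π×10⁻⁷)(2960)²(1.412×10^-3)/(0.668 m) = 2.327×10^-2 H.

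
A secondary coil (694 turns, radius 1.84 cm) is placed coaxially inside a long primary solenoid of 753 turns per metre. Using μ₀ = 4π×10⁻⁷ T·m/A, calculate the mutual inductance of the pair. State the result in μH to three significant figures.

M ≈ 698 μH

The outer solenoid produces a uniform field B₁ = μ₀n₁I₁ across the inner coil,
so the flux linkage is N₂Φ = N₂B₁A₂ = μ₀n₁N₂A₂·I₁, giving M = μ₀n₁N₂A₂.
A₂ = πr² = π(1.840×10^-2 m)² = 1.064×10^-3 m².
M = (4π×10⁻⁷)(753)(694)(1.064×10^-3) = 6.9847×10^-4 H.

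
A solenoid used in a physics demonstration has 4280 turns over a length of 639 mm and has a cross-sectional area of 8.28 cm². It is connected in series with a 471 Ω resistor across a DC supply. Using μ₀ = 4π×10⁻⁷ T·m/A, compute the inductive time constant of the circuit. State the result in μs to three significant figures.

A = 8.28 cm² = 8.280×10^-4 m².
L = μ₀N²A/ℓ = (4π×10⁻⁷)(4280)²(8.280×10^-4)/(0.639) = 2.983×10^-2 H.
τ = L/R = (2.983×10^-2)/(471) = 6.333×10^-5 s.

τ ≈ 63.3 μs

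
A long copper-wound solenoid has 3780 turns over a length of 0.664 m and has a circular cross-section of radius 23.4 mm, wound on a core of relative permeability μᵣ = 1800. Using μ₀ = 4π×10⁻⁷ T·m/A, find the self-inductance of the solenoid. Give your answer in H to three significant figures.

L ≈ 83.7 H

A = πr² = π(2.340×10^-2 m)² = 1.720×10^-3 m².
For a long solenoid, L = μ₀μᵣN²A/ℓ.
L = (4π×10⁻⁷)(1800)(3780)²(1.720×10^-3)/(0.664 m) = 83.73 H.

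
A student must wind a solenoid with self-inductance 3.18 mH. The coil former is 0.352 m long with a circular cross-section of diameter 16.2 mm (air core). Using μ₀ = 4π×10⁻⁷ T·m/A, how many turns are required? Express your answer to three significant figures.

A = π(d/2)² = π(8.100×10^-3 m)² = 2.061×10^-4 m².
From L = μ₀N²A/ℓ, N = √(Lℓ / (μ₀A)).
N = √[(3.180×10^-3)(0.352) / ((4π×10⁻⁷)×2.061×10^-4)] = √(4.322×10^6) ≈ 2078.8.

N ≈ 2080 turns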